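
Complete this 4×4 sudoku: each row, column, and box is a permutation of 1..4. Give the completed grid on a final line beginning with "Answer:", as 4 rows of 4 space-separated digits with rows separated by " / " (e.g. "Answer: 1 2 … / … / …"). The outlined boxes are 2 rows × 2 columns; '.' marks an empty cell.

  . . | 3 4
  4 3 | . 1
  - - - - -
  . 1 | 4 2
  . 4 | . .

Step 1. [r4c1∈{2,3}] row 4 places 2 nowhere but r4c1 ⇒ r4c1=2.
Step 2. [r1c2∈{2}] only 2 remains possible at r1c2, so r1c2=2.
Step 3. [r2c3∈{2}] r2c3 has the single candidate 2 ⇒ r2c3=2.
Step 4. [r4c4∈{3}] only 3 remains possible at r4c4, so r4c4=3.
Step 5. [r1c1∈{1}] r1c1 is down to just 1, so r1c1=1.
Step 6. [r4c3∈{1}] r4c3 is down to just 1. So r4c3=1.
Step 7. [r3c1∈{3}] r3c1's peers cover all but 3 ⇒ r3c1=3.

Answer: 1 2 3 4 / 4 3 2 1 / 3 1 4 2 / 2 4 1 3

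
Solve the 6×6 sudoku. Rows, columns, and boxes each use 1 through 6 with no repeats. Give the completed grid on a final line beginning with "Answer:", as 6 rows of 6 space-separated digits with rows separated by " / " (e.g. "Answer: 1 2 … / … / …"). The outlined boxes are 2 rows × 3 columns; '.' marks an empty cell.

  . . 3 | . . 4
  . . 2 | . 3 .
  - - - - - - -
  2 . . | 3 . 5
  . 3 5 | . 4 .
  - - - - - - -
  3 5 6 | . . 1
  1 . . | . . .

Step 1. [r2c6∈{6}] r2c6 is down to just 6, so r2c6=6.
Step 2. [r4c4∈{1,2,6}] 1 has one home in row 4: r4c4. So r4c4=1.
Step 3. [r5c5∈{2}] nothing but 2 survives at r5c5. So r5c5=2.
Step 4. [r2c4∈{5}] r2c4 is down to just 5 ⇒ r2c4=5.
Step 5. [r2c2∈{1,4}] r2c2 is the only open cell in row 2 admitting 1, so r2c2=1.
Step 6. [r6c3∈{4}] r6c3 has the single candidate 4 ⇒ r6c3=4.
Step 7. [r1c2∈{6}] nothing but 6 survives at r1c2, so r1c2=6.
Step 8. [r3c5∈{6}] only 6 remains possible at r3c5, so r3c5=6.
Step 9. [r4c1∈{6}] r4c1's peers cover all but 6, so r4c1=6.
Step 10. [r6c6∈{3}] r6c6 has the single candidate 3. So r6c6=3.
Step 11. [r6c5∈{5}] r6c5 is down to just 5. So r6c5=5.
Step 12. [r5c4∈{4}] r5c4's peers cover all but 4. So r5c4=4.
Step 13. [r4c6∈{2}] only 2 remains possible at r4c6, so r4c6=2.
Step 14. [r3c3∈{1}] r3c3 is down to just 1. So r3c3=1.
Step 15. [r6c4∈{6}] r6c4 is down to just 6. So r6c4=6.
Step 16. [r6c2∈{2}] nothing but 2 survives at r6c2 ⇒ r6c2=2.
Step 17. [r1c4∈{2}] nothing but 2 survives at r1c4. So r1c4=2.
Step 18. [r2c1∈{4}] r2c1 has the single candidate 4. So r2c1=4.
Step 19. [r1c5∈{1}] r1c5 has the single candidate 1 ⇒ r1c5=1.
Step 20. [r3c2∈{4}] only 4 remains possible at r3c2 ⇒ r3c2=4.
Step 21. [r1c1∈{5}] only 5 remains possible at r1c1. So r1c1=5.

Answer: 5 6 3 2 1 4 / 4 1 2 5 3 6 / 2 4 1 3 6 5 / 6 3 5 1 4 2 / 3 5 6 4 2 1 / 1 2 4 6 5 3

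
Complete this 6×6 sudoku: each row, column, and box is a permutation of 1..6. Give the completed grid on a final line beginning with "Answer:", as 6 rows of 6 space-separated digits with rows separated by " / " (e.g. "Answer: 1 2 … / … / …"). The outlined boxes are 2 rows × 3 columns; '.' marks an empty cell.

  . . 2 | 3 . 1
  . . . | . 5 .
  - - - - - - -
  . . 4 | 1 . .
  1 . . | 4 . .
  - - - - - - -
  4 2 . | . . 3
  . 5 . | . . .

Step 1. [r3c1∈{2,3,5,6}] across col 1, 2 lands solely at r3c1. So r3c1=2.
Step 2. [r2c2∈{1,3,4,6}] across col 2, 1 lands solely at r2c2 ⇒ r2c2=1.
Step 3. [r2c6∈{2,4,6}] in row 2, 4 fits only at r2c6, so r2c6=4.
Step 4. [r1c5∈{6}] only 6 remains possible at r1c5 ⇒ r1c5=6.
Step 5. [r4c3∈{3,5,6}] r4c3 is the only open cell in col 3 admitting 5. So r4c3=5.
Step 6. [r6c5∈{1,2,4}] across row 6, 4 lands solely at r6c5, so r6c5=4.
Step 7. [r6c3∈{1,3,6}] in row 6, 1 fits only at r6c3. So r6c3=1.
Step 8. [r5c3∈{6}] r5c3 is down to just 6. So r5c3=6.
Step 9. [r3c5∈{3}] only 3 remains possible at r3c5. So r3c5=3.
Step 10. [r3c2∈{6}] nothing but 6 survives at r3c2 ⇒ r3c2=6.
Step 11. [r6c4∈{2,6}] in col 4, 6 fits only at r6c4, so r6c4=6.
Step 12. [r4c6∈{2,6}] across row 4, 6 lands solely at r4c6, so r4c6=6.
Step 13. [r6c1∈{3}] r6c1's peers cover all but 3, so r6c1=3.
Step 14. [r1c2∈{4}] only 4 remains possible at r1c2. So r1c2=4.
Step 15. [r2c3∈{3}] r2c3's peers cover all but 3, so r2c3=3.
Step 16. [r5c5∈{1}] r5c5's peers cover all but 1 ⇒ r5c5=1.
Step 17. [r1c1∈{5}] r1c1's peers cover all but 5 ⇒ r1c1=5.
Step 18. [r2c4∈{2}] r2c4's peers cover all but 2, so r2c4=2.
Step 19. [r4c5∈{2}] r4c5 has the single candidate 2, so r4c5=2.
Step 20. [r4c2∈{3}] nothing but 3 survives at r4c2 ⇒ r4c2=3.
Step 21. [r5c4∈{5}] r5c4 has the single candidate 5, so r5c4=5.
Step 22. [r2c1∈{6}] r2c1's peers cover all but 6. So r2c1=6.
Step 23. [r3c6∈{5}] r3c6 has the single candidate 5 ⇒ r3c6=5.
Step 24. [r6c6∈{2}] r6c6's peers cover all but 2 ⇒ r6c6=2.

Answer: 5 4 2 3 6 1 / 6 1 3 2 5 4 / 2 6 4 1 3 5 / 1 3 5 4 2 6 / 4 2 6 5 1 3 / 3 5 1 6 4 2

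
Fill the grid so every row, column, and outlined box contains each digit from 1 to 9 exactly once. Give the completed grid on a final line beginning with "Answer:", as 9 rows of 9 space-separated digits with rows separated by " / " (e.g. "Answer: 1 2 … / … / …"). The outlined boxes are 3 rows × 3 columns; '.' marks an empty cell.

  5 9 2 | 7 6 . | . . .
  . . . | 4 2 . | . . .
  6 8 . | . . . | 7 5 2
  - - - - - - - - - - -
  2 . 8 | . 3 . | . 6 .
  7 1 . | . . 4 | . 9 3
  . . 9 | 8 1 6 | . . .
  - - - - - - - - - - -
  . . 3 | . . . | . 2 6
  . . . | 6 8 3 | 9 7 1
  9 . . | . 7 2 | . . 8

Step 1. [r6c8∈{4}] only 4 remains possible at r6c8, so r6c8=4.
Step 2. [r5c5∈{5}] nothing but 5 survives at r5c5. So r5c5=5.
Step 3. [r8c1∈{4}] r8c1's peers cover all but 4. So r8c1=4.
Step 4. [r8c3∈{5}] r8c3's peers cover all but 5. So r8c3=5.
Step 5. [r3c5∈{9}] r3c5 has the single candidate 9. So r3c5=9.
Step 6. [r3c6∈{1}] nothing but 1 survives at r3c6. So r3c6=1.
Step 7. [r9c7∈{3,4,5}] in row 9, 4 fits only at r9c7, so r9c7=4.
Step 8. [r7c7∈{5}] nothing but 5 survives at r7c7, so r7c7=5.
Step 9. [r1c6∈{8}] r1c6's peers cover all but 8, so r1c6=8.
Step 10. [r2c8∈{1,3,8}] r2c8 is the only open cell in col 8 admitting 8. So r2c8=8.
Step 11. [r1c8∈{1,3}] across col 8, 1 lands solely at r1c8 ⇒ r1c8=1.
Step 12. [r2c3∈{1,7}] r2c3 is the only open cell in col 3 admitting 7, so r2c3=7.
Step 13. [r9c3∈{1,6}] r9c3 is the only open cell in col 3 admitting 1, so r9c3=1.
Step 14. [r2c2∈{3}] nothing but 3 survives at r2c2. So r2c2=3.
Step 15. [r4c4∈{9}] r4c4 has the single candidate 9, so r4c4=9.
Step 16. [r6c2∈{5}] r6c2 is down to just 5. So r6c2=5.
Step 17. [r4c9∈{5,7}] across row 4, 5 lands solely at r4c9 ⇒ r4c9=5.
Step 18. [r5c7∈{2,8}] row 5 places 8 nowhere but r5c7 ⇒ r5c7=8.
Step 19. [r5c3∈{6}] only 6 remains possible at r5c3. So r5c3=6.
Step 20. [r2c6∈{5}] r2c6 is down to just 5 ⇒ r2c6=5.
Step 21. [r9c2∈{6}] r9c2's peers cover all but 6. So r9c2=6.
Step 22. [r9c8∈{3}] r9c8 has the single candidate 3 ⇒ r9c8=3.
Step 23. [r5c4∈{2}] r5c4 has the single candidate 2 ⇒ r5c4=2.
Step 24. [r7c6∈{9}] r7c6's peers cover all but 9, so r7c6=9.
Step 25. [r1c9∈{4}] only 4 remains possible at r1c9. So r1c9=4.
Step 26. [r7c2∈{7}] r7c2's peers cover all but 7 ⇒ r7c2=7.
Step 27. [r2c7∈{6}] only 6 remains possible at r2c7, so r2c7=6.
Step 28. [r7c5∈{4}] only 4 remains possible at r7c5, so r7c5=4.
Step 29. [r2c9∈{9}] only 9 remains possible at r2c9, so r2c9=9.
Step 30. [r8c2∈{2}] only 2 remains possible at r8c2. So r8c2=2.
Step 31. [r3c4∈{3}] r3c4 has the single candidate 3. So r3c4=3.
Step 32. [r6c9∈{7}] nothing but 7 survives at r6c9. So r6c9=7.
Step 33. [r4c7∈{1}] r4c7 has the single candidate 1. So r4c7=1.
Step 34. [r7c1∈{8}] r7c1 has the single candidate 8 ⇒ r7c1=8.
Step 35. [r7c4∈{1}] r7c4's peers cover all but 1. So r7c4=1.
Step 36. [r3c3∈{4}] r3c3's peers cover all but 4. So r3c3=4.
Step 37. [r4c2∈{4}] nothing but 4 survives at r4c2, so r4c2=4.
Step 38. [r4c6∈{7}] nothing but 7 survives at r4c6 ⇒ r4c6=7.
Step 39. [r9c4∈{5}] r9c4 has the single candidate 5. So r9c4=5.
Step 40. [r6c7∈{2}] nothing but 2 survives at r6c7. So r6c7=2.
Step 41. [r2c1∈{1}] r2c1 is down to just 1 ⇒ r2c1=1.
Step 42. [r6c1∈{3}] r6c1 has the single candidate 3 ⇒ r6c1=3.
Step 43. [r1c7∈{3}] only 3 remains possible at r1c7. So r1c7=3.

Answer: 5 9 2 7 6 8 3 1 4 / 1 3 7 4 2 5 6 8 9 / 6 8 4 3 9 1 7 5 2 / 2 4 8 9 3 7 1 6 5 / 7 1 6 2 5 4 8 9 3 / 3 5 9 8 1 6 2 4 7 / 8 7 3 1 4 9 5 2 6 / 4 2 5 6 8 3 9 7 1 / 9 6 1 5 7 2 4 3 8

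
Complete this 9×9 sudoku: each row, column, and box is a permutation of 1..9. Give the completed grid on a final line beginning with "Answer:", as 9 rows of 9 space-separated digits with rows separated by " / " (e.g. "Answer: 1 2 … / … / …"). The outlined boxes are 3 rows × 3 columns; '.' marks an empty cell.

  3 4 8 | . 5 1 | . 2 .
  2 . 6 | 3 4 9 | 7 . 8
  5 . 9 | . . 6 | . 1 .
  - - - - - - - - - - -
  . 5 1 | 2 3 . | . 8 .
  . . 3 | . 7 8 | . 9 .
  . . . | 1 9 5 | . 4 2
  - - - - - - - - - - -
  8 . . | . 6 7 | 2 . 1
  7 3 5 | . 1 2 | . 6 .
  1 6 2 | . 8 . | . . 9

Step 1. [r4c7∈{6}] r4c7's peers cover all but 6. So r4c7=6.
Step 2. [r8c9∈{4}] nothing but 4 survives at r8c9, so r8c9=4.
Step 3. [r7c8∈{3,5}] in row 7, 3 fits only at r7c8 ⇒ r7c8=3.
Step 4. [r7c4∈{4,5,9}] in row 7, 5 fits only at r7c4. So r7c4=5.
Step 5. [r4c6∈{4}] r4c6 has the single candidate 4, so r4c6=4.
Step 6. [r3c2∈{7}] r3c2's peers cover all but 7, so r3c2=7.
Step 7. [r9c7∈{5}] only 5 remains possible at r9c7. So r9c7=5.
Step 8. [r5c1∈{4,6}] in row 5, 4 fits only at r5c1 ⇒ r5c1=4.
Step 9. [r3c7∈{3,4}] in row 3, 4 fits only at r3c7, so r3c7=4.
Step 10. [r5c2∈{2}] nothing but 2 survives at r5c2. So r5c2=2.
Step 11. [r5c7∈{1}] r5c7 has the single candidate 1, so r5c7=1.
Step 12. [r6c7∈{3}] nothing but 3 survives at r6c7 ⇒ r6c7=3.
Step 13. [r9c4∈{4}] r9c4 is down to just 4 ⇒ r9c4=4.
Step 14. [r3c4∈{8}] only 8 remains possible at r3c4 ⇒ r3c4=8.
Step 15. [r8c4∈{9}] nothing but 9 survives at r8c4. So r8c4=9.
Step 16. [r1c9∈{6}] r1c9's peers cover all but 6. So r1c9=6.
Step 17. [r6c1∈{6}] only 6 remains possible at r6c1. So r6c1=6.
Step 18. [r2c2∈{1}] nothing but 1 survives at r2c2, so r2c2=1.
Step 19. [r8c7∈{8}] r8c7 has the single candidate 8, so r8c7=8.
Step 20. [r3c5∈{2}] nothing but 2 survives at r3c5 ⇒ r3c5=2.
Step 21. [r3c9∈{3}] only 3 remains possible at r3c9, so r3c9=3.
Step 22. [r4c1∈{9}] r4c1 is down to just 9. So r4c1=9.
Step 23. [r6c3∈{7}] only 7 remains possible at r6c3, so r6c3=7.
Step 24. [r4c9∈{7}] only 7 remains possible at r4c9, so r4c9=7.
Step 25. [r5c9∈{5}] r5c9 is down to just 5. So r5c9=5.
Step 26. [r5c4∈{6}] r5c4's peers cover all but 6. So r5c4=6.
Step 27. [r9c8∈{7}] r9c8's peers cover all but 7 ⇒ r9c8=7.
Step 28. [r1c4∈{7}] r1c4 is down to just 7 ⇒ r1c4=7.
Step 29. [r7c2∈{9}] r7c2 is down to just 9 ⇒ r7c2=9.
Step 30. [r2c8∈{5}] r2c8 has the single candidate 5 ⇒ r2c8=5.
Step 31. [r7c3∈{4}] r7c3 is down to just 4, so r7c3=4.
Step 32. [r9c6∈{3}] r9c6 is down to just 3 ⇒ r9c6=3.
Step 33. [r6c2∈{8}] r6c2 has the single candidate 8. So r6c2=8.
Step 34. [r1c7∈{9}] r1c7 has the single candidate 9. So r1c7=9.

Answer: 3 4 8 7 5 1 9 2 6 / 2 1 6 3 4 9 7 5 8 / 5 7 9 8 2 6 4 1 3 / 9 5 1 2 3 4 6 8 7 / 4 2 3 6 7 8 1 9 5 / 6 8 7 1 9 5 3 4 2 / 8 9 4 5 6 7 2 3 1 / 7 3 5 9 1 2 8 6 4 / 1 6 2 4 8 3 5 7 9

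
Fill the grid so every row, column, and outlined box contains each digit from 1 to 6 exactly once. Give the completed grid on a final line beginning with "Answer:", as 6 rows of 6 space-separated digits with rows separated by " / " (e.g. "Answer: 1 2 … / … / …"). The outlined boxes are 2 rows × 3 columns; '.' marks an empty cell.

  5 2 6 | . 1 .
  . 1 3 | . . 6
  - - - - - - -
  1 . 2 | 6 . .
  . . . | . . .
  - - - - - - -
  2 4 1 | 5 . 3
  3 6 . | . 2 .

Step 1. [r1c6∈{4}] nothing but 4 survives at r1c6, so r1c6=4.
Step 2. [r3c6∈{5}] nothing but 5 survives at r3c6 ⇒ r3c6=5.
Step 3. [r4c3∈{4,5}] col 3 places 4 nowhere but r4c3, so r4c3=4.
Step 4. [r4c5∈{3}] only 3 remains possible at r4c5. So r4c5=3.
Step 5. [r4c6∈{1,2}] 2 has one home in col 6: r4c6, so r4c6=2.
Step 6. [r6c4∈{1,4}] 4 has one home in row 6: r6c4 ⇒ r6c4=4.
Step 7. [r5c5∈{6}] r5c5's peers cover all but 6. So r5c5=6.
Step 8. [r4c4∈{1}] r4c4 has the single candidate 1. So r4c4=1.
Step 9. [r2c4∈{2}] only 2 remains possible at r2c4 ⇒ r2c4=2.
Step 10. [r1c4∈{3}] r1c4 has the single candidate 3, so r1c4=3.
Step 11. [r2c5∈{5}] r2c5 is down to just 5, so r2c5=5.
Step 12. [r2c1∈{4}] r2c1 has the single candidate 4. So r2c1=4.
Step 13. [r3c2∈{3}] r3c2's peers cover all but 3 ⇒ r3c2=3.
Step 14. [r4c1∈{6}] r4c1 is down to just 6 ⇒ r4c1=6.
Step 15. [r3c5∈{4}] nothing but 4 survives at r3c5 ⇒ r3c5=4.
Step 16. [r4c2∈{5}] nothing but 5 survives at r4c2. So r4c2=5.
Step 17. [r6c3∈{5}] r6c3 is down to just 5, so r6c3=5.
Step 18. [r6c6∈{1}] nothing but 1 survives at r6c6. So r6c6=1.

Answer: 5 2 6 3 1 4 / 4 1 3 2 5 6 / 1 3 2 6 4 5 / 6 5 4 1 3 2 / 2 4 1 5 6 3 / 3 6 5 4 2 1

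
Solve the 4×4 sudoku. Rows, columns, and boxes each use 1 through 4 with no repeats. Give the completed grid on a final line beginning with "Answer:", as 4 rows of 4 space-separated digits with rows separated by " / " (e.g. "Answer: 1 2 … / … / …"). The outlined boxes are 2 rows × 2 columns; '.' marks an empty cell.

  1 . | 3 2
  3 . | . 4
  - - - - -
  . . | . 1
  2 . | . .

Step 1. [r3c1∈{4}] only 4 remains possible at r3c1, so r3c1=4.
Step 2. [r3c2∈{3}] only 3 remains possible at r3c2 ⇒ r3c2=3.
Step 3. [r2c2∈{2}] r2c2 is down to just 2 ⇒ r2c2=2.
Step 4. [r2c3∈{1}] only 1 remains possible at r2c3, so r2c3=1.
Step 5. [r4c2∈{1}] r4c2's peers cover all but 1, so r4c2=1.
Step 6. [r4c3∈{4}] r4c3 has the single candidate 4, so r4c3=4.
Step 7. [r1c2∈{4}] r1c2 has the single candidate 4. So r1c2=4.
Step 8. [r4c4∈{3}] r4c4 is down to just 3. So r4c4=3.
Step 9. [r3c3∈{2}] nothing but 2 survives at r3c3 ⇒ r3c3=2.

Answer: 1 4 3 2 / 3 2 1 4 / 4 3 2 1 / 2 1 4 3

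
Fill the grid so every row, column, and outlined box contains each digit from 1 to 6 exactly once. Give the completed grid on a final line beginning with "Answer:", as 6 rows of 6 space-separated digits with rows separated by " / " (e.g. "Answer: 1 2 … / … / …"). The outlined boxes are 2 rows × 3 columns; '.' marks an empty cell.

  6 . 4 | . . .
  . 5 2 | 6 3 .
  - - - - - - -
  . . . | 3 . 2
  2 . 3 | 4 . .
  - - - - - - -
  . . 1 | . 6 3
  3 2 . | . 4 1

Step 1. [r1c4∈{1,2,5}] in col 4, 1 fits only at r1c4. So r1c4=1.
Step 2. [r4c6∈{5,6}] r4c6 is the only open cell in col 6 admitting 6. So r4c6=6.
Step 3. [r4c5∈{1,5}] 5 has one home in row 4: r4c5, so r4c5=5.
Step 4. [r3c2∈{1,4,6}] col 2 places 6 nowhere but r3c2. So r3c2=6.
Step 5. [r3c1∈{1,4,5}] row 3 places 4 nowhere but r3c1 ⇒ r3c1=4.
Step 6. [r6c4∈{5}] r6c4 is down to just 5, so r6c4=5.
Step 7. [r2c6∈{4}] r2c6's peers cover all but 4. So r2c6=4.
Step 8. [r5c1∈{5}] nothing but 5 survives at r5c1. So r5c1=5.
Step 9. [r1c6∈{5}] nothing but 5 survives at r1c6, so r1c6=5.
Step 10. [r1c2∈{3}] nothing but 3 survives at r1c2. So r1c2=3.
Step 11. [r5c4∈{2}] r5c4's peers cover all but 2 ⇒ r5c4=2.
Step 12. [r1c5∈{2}] r1c5 has the single candidate 2 ⇒ r1c5=2.
Step 13. [r6c3∈{6}] nothing but 6 survives at r6c3, so r6c3=6.
Step 14. [r4c2∈{1}] r4c2's peers cover all but 1 ⇒ r4c2=1.
Step 15. [r5c2∈{4}] r5c2 has the single candidate 4. So r5c2=4.
Step 16. [r3c3∈{5}] r3c3 has the single candidate 5. So r3c3=5.
Step 17. [r3c5∈{1}] r3c5 has the single candidate 1 ⇒ r3c5=1.
Step 18. [r2c1∈{1}] r2c1's peers cover all but 1 ⇒ r2c1=1.

Answer: 6 3 4 1 2 5 / 1 5 2 6 3 4 / 4 6 5 3 1 2 / 2 1 3 4 5 6 / 5 4 1 2 6 3 / 3 2 6 5 4 1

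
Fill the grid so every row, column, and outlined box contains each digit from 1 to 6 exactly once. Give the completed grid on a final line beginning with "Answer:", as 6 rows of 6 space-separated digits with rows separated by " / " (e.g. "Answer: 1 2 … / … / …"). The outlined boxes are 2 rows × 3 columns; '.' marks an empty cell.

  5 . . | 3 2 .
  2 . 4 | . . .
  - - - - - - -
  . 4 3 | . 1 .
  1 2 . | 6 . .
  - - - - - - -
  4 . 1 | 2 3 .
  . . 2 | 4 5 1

Step 1. [r5c6∈{6}] r5c6's peers cover all but 6 ⇒ r5c6=6.
Step 2. [r2c2∈{1,3,6}] in row 2, 3 fits only at r2c2, so r2c2=3.
Step 3. [r2c6∈{5}] r2c6's peers cover all but 5 ⇒ r2c6=5.
Step 4. [r6c2∈{6}] r6c2 has the single candidate 6 ⇒ r6c2=6.
Step 5. [r4c5∈{4}] r4c5 is down to just 4, so r4c5=4.
Step 6. [r1c2∈{1}] r1c2's peers cover all but 1 ⇒ r1c2=1.
Step 7. [r1c6∈{4}] only 4 remains possible at r1c6. So r1c6=4.
Step 8. [r3c6∈{2}] nothing but 2 survives at r3c6 ⇒ r3c6=2.
Step 9. [r2c4∈{1}] r2c4 is down to just 1 ⇒ r2c4=1.
Step 10. [r1c3∈{6}] r1c3 is down to just 6. So r1c3=6.
Step 11. [r5c2∈{5}] only 5 remains possible at r5c2. So r5c2=5.
Step 12. [r2c5∈{6}] only 6 remains possible at r2c5 ⇒ r2c5=6.
Step 13. [r4c3∈{5}] r4c3's peers cover all but 5, so r4c3=5.
Step 14. [r6c1∈{3}] only 3 remains possible at r6c1, so r6c1=3.
Step 15. [r3c4∈{5}] r3c4's peers cover all but 5. So r3c4=5.
Step 16. [r4c6∈{3}] r4c6's peers cover all but 3 ⇒ r4c6=3.
Step 17. [r3c1∈{6}] r3c1 is down to just 6 ⇒ r3c1=6.

Answer: 5 1 6 3 2 4 / 2 3 4 1 6 5 / 6 4 3 5 1 2 / 1 2 5 6 4 3 / 4 5 1 2 3 6 / 3 6 2 4 5 1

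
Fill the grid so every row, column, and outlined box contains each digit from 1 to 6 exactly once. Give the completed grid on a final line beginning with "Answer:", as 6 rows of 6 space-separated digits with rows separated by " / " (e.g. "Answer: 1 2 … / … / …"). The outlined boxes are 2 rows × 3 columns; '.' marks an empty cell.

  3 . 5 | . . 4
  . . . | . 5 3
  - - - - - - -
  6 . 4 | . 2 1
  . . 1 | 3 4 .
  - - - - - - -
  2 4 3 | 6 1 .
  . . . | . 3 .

Step 1. [r2c3∈{2,6}] in col 3, 2 fits only at r2c3 ⇒ r2c3=2.
Step 2. [r4c1∈{5}] nothing but 5 survives at r4c1, so r4c1=5.
Step 3. [r6c2∈{1,5,6}] 5 has one home in col 2: r6c2. So r6c2=5.
Step 4. [r2c4∈{1}] r2c4's peers cover all but 1, so r2c4=1.
Step 5. [r1c5∈{6}] r1c5 has the single candidate 6, so r1c5=6.
Step 6. [r1c4∈{2}] nothing but 2 survives at r1c4, so r1c4=2.
Step 7. [r6c1∈{1}] only 1 remains possible at r6c1 ⇒ r6c1=1.
Step 8. [r4c6∈{6}] nothing but 6 survives at r4c6. So r4c6=6.
Step 9. [r6c6∈{2}] nothing but 2 survives at r6c6 ⇒ r6c6=2.
Step 10. [r5c6∈{5}] nothing but 5 survives at r5c6 ⇒ r5c6=5.
Step 11. [r6c3∈{6}] r6c3 has the single candidate 6 ⇒ r6c3=6.
Step 12. [r3c4∈{5}] r3c4 is down to just 5, so r3c4=5.
Step 13. [r3c2∈{3}] only 3 remains possible at r3c2. So r3c2=3.
Step 14. [r4c2∈{2}] r4c2 has the single candidate 2, so r4c2=2.
Step 15. [r1c2∈{1}] r1c2's peers cover all but 1, so r1c2=1.
Step 16. [r6c4∈{4}] r6c4 is down to just 4 ⇒ r6c4=4.
Step 17. [r2c2∈{6}] r2c2 is down to just 6, so r2c2=6.
Step 18. [r2c1∈{4}] r2c1's peers cover all but 4, so r2c1=4.

Answer: 3 1 5 2 6 4 / 4 6 2 1 5 3 / 6 3 4 5 2 1 / 5 2 1 3 4 6 / 2 4 3 6 1 5 / 1 5 6 4 3 2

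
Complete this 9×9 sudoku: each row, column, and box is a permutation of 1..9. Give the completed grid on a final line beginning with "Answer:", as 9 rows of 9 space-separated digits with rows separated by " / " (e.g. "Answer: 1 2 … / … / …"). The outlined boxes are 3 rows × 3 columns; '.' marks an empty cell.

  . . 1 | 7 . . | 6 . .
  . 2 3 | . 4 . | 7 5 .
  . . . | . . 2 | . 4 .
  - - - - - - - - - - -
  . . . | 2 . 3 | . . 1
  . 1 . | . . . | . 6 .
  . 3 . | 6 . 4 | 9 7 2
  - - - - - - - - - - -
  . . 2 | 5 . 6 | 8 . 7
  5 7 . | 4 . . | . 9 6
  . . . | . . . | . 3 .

Step 1. [r6c1∈{8}] only 8 remains possible at r6c1, so r6c1=8.
Step 2. [r3c5∈{1,3,5,6,8,9}] across col 5, 6 lands solely at r3c5. So r3c5=6.
Step 3. [r3c4∈{1,3,8,9}] col 4 places 3 nowhere but r3c4, so r3c4=3.
Step 4. [r6c3∈{5}] r6c3's peers cover all but 5 ⇒ r6c3=5.
Step 5. [r8c3∈{8}] r8c3 has the single candidate 8, so r8c3=8.
Step 6. [r8c6∈{1}] r8c6 has the single candidate 1. So r8c6=1.
Step 7. [r7c1∈{1,3,4,9}] 3 has one home in col 1: r7c1. So r7c1=3.
Step 8. [r7c5∈{9}] nothing but 9 survives at r7c5 ⇒ r7c5=9.
Step 9. [r7c2∈{4}] r7c2's peers cover all but 4. So r7c2=4.
Step 10. [r9c4∈{8}] r9c4 is down to just 8 ⇒ r9c4=8.
Step 11. [r5c4∈{9}] r5c4 is down to just 9 ⇒ r5c4=9.
Step 12. [r5c7∈{3,4,5}] 3 has one home in col 7: r5c7. So r5c7=3.
Step 13. [r3c2∈{5,8,9}] across row 3, 5 lands solely at r3c2, so r3c2=5.
Step 14. [r1c2∈{8,9}] col 2 places 8 nowhere but r1c2. So r1c2=8.
Step 15. [r1c1∈{4,9}] across row 1, 4 lands solely at r1c1. So r1c1=4.
Step 16. [r1c5∈{5}] nothing but 5 survives at r1c5. So r1c5=5.
Step 17. [r3c9∈{8,9}] 8 has one home in row 3: r3c9. So r3c9=8.
Step 18. [r2c1∈{6,9}] across row 2, 6 lands solely at r2c1 ⇒ r2c1=6.
Step 19. [r4c7∈{4,5}] row 4 places 5 nowhere but r4c7. So r4c7=5.
Step 20. [r4c3∈{4,6,7,9}] 4 has one home in row 4: r4c3. So r4c3=4.
Step 21. [r5c3∈{7}] nothing but 7 survives at r5c3, so r5c3=7.
Step 22. [r4c1∈{9}] r4c1's peers cover all but 9. So r4c1=9.
Step 23. [r9c7∈{1,2,4}] in col 7, 4 fits only at r9c7. So r9c7=4.
Step 24. [r2c9∈{9}] r2c9 is down to just 9 ⇒ r2c9=9.
Step 25. [r4c5∈{7,8}] row 4 places 7 nowhere but r4c5, so r4c5=7.
Step 26. [r9c2∈{6,9}] r9c2 is the only open cell in col 2 admitting 9. So r9c2=9.
Step 27. [r5c5∈{8}] r5c5's peers cover all but 8, so r5c5=8.
Step 28. [r8c7∈{2}] nothing but 2 survives at r8c7 ⇒ r8c7=2.
Step 29. [r4c2∈{6}] nothing but 6 survives at r4c2. So r4c2=6.
Step 30. [r1c8∈{2}] r1c8 has the single candidate 2 ⇒ r1c8=2.
Step 31. [r2c6∈{8}] r2c6's peers cover all but 8. So r2c6=8.
Step 32. [r9c3∈{6}] nothing but 6 survives at r9c3 ⇒ r9c3=6.
Step 33. [r1c6∈{9}] r1c6's peers cover all but 9 ⇒ r1c6=9.
Step 34. [r9c1∈{1}] r9c1's peers cover all but 1, so r9c1=1.
Step 35. [r1c9∈{3}] r1c9 has the single candidate 3, so r1c9=3.
Step 36. [r5c1∈{2}] r5c1's peers cover all but 2, so r5c1=2.
Step 37. [r5c6∈{5}] r5c6's peers cover all but 5. So r5c6=5.
Step 38. [r3c1∈{7}] r3c1 has the single candidate 7. So r3c1=7.
Step 39. [r2c4∈{1}] only 1 remains possible at r2c4 ⇒ r2c4=1.
Step 40. [r3c3∈{9}] r3c3 is down to just 9, so r3c3=9.
Step 41. [r3c7∈{1}] only 1 remains possible at r3c7 ⇒ r3c7=1.
Step 42. [r4c8∈{8}] r4c8's peers cover all but 8, so r4c8=8.
Step 43. [r9c9∈{5}] r9c9 has the single candidate 5. So r9c9=5.
Step 44. [r9c5∈{2}] r9c5 is down to just 2. So r9c5=2.
Step 45. [r7c8∈{1}] nothing but 1 survives at r7c8 ⇒ r7c8=1.
Step 46. [r9c6∈{7}] only 7 remains possible at r9c6, so r9c6=7.
Step 47. [r8c5∈{3}] only 3 remains possible at r8c5, so r8c5=3.
Step 48. [r6c5∈{1}] only 1 remains possible at r6c5 ⇒ r6c5=1.
Step 49. [r5c9∈{4}] only 4 remains possible at r5c9. So r5c9=4.

Answer: 4 8 1 7 5 9 6 2 3 / 6 2 3 1 4 8 7 5 9 / 7 5 9 3 6 2 1 4 8 / 9 6 4 2 7 3 5 8 1 / 2 1 7 9 8 5 3 6 4 / 8 3 5 6 1 4 9 7 2 / 3 4 2 5 9 6 8 1 7 / 5 7 8 4 3 1 2 9 6 / 1 9 6 8 2 7 4 3 5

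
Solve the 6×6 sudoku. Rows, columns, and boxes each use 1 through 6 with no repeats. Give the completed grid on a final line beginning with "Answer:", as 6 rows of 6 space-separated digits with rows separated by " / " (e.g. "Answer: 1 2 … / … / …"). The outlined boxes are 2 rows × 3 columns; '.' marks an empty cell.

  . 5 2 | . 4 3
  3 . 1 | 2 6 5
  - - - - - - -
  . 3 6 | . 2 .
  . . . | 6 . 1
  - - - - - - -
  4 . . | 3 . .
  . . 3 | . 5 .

Step 1. [r4c3∈{4,5}] across col 3, 4 lands solely at r4c3, so r4c3=4.
Step 2. [r4c2∈{2}] only 2 remains possible at r4c2 ⇒ r4c2=2.
Step 3. [r6c1∈{1,2,6}] across col 1, 2 lands solely at r6c1, so r6c1=2.
Step 4. [r5c5∈{1}] r5c5 has the single candidate 1. So r5c5=1.
Step 5. [r3c4∈{4,5}] r3c4 is the only open cell in col 4 admitting 5. So r3c4=5.
Step 6. [r5c2∈{6}] r5c2's peers cover all but 6. So r5c2=6.
Step 7. [r6c4∈{4}] only 4 remains possible at r6c4, so r6c4=4.
Step 8. [r5c3∈{5}] r5c3 is down to just 5, so r5c3=5.
Step 9. [r1c4∈{1}] r1c4's peers cover all but 1. So r1c4=1.
Step 10. [r6c2∈{1}] nothing but 1 survives at r6c2. So r6c2=1.
Step 11. [r4c1∈{5}] r4c1's peers cover all but 5. So r4c1=5.
Step 12. [r5c6∈{2}] r5c6 is down to just 2. So r5c6=2.
Step 13. [r3c1∈{1}] only 1 remains possible at r3c1 ⇒ r3c1=1.
Step 14. [r2c2∈{4}] r2c2 is down to just 4, so r2c2=4.
Step 15. [r6c6∈{6}] r6c6 has the single candidate 6, so r6c6=6.
Step 16. [r3c6∈{4}] only 4 remains possible at r3c6. So r3c6=4.
Step 17. [r1c1∈{6}] r1c1 has the single candidate 6. So r1c1=6.
Step 18. [r4c5∈{3}] r4c5 is down to just 3, so r4c5=3.

Answer: 6 5 2 1 4 3 / 3 4 1 2 6 5 / 1 3 6 5 2 4 / 5 2 4 6 3 1 / 4 6 5 3 1 2 / 2 1 3 4 5 6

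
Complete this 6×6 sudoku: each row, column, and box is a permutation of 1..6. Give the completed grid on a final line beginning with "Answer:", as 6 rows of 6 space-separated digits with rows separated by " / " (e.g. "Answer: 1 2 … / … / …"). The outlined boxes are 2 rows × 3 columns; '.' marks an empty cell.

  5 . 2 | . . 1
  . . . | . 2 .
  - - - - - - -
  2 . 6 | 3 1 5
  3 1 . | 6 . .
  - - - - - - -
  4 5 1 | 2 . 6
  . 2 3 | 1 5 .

Step 1. [r2c3∈{4}] r2c3 has the single candidate 4 ⇒ r2c3=4.
Step 2. [r1c5∈{3,4,6}] 6 has one home in col 5: r1c5. So r1c5=6.
Step 3. [r2c2∈{3,6}] across col 2, 6 lands solely at r2c2 ⇒ r2c2=6.
Step 4. [r6c6∈{4}] nothing but 4 survives at r6c6 ⇒ r6c6=4.
Step 5. [r4c6∈{2}] r4c6 has the single candidate 2. So r4c6=2.
Step 6. [r4c5∈{4}] only 4 remains possible at r4c5, so r4c5=4.
Step 7. [r2c6∈{3}] r2c6 has the single candidate 3. So r2c6=3.
Step 8. [r2c4∈{5}] r2c4 is down to just 5, so r2c4=5.
Step 9. [r4c3∈{5}] nothing but 5 survives at r4c3. So r4c3=5.
Step 10. [r5c5∈{3}] only 3 remains possible at r5c5 ⇒ r5c5=3.
Step 11. [r2c1∈{1}] r2c1 has the single candidate 1 ⇒ r2c1=1.
Step 12. [r1c4∈{4}] r1c4 has the single candidate 4, so r1c4=4.
Step 13. [r3c2∈{4}] only 4 remains possible at r3c2 ⇒ r3c2=4.
Step 14. [r1c2∈{3}] r1c2's peers cover all but 3. So r1c2=3.
Step 15. [r6c1∈{6}] nothing but 6 survives at r6c1 ⇒ r6c1=6.

Answer: 5 3 2 4 6 1 / 1 6 4 5 2 3 / 2 4 6 3 1 5 / 3 1 5 6 4 2 / 4 5 1 2 3 6 / 6 2 3 1 5 4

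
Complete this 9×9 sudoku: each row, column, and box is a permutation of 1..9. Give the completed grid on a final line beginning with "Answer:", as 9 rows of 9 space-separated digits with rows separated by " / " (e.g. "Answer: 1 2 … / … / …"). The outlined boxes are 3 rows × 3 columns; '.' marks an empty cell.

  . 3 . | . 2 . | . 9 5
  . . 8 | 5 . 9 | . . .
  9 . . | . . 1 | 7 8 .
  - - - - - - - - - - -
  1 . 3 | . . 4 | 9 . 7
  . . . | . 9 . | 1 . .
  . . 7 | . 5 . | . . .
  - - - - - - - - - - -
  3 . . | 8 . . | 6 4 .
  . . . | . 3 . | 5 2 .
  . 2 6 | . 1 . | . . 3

Step 1. [r7c5∈{7}] r7c5 has the single candidate 7 ⇒ r7c5=7.
Step 2. [r1c7∈{4}] only 4 remains possible at r1c7. So r1c7=4.
Step 3. [r4c4∈{2,6}] r4c4 is the only open cell in row 4 admitting 2, so r4c4=2.
Step 4. [r6c2∈{4,6,8,9}] r6c2 is the only open cell in row 6 admitting 9. So r6c2=9.
Step 5. [r4c5∈{6,8}] 8 has one home in col 5: r4c5. So r4c5=8.
Step 6. [r3c4∈{3,4,6}] row 3 places 3 nowhere but r3c4. So r3c4=3.
Step 7. [r8c6∈{6}] r8c6 is down to just 6, so r8c6=6.
Step 8. [r2c8∈{1,3,6}] 1 has one home in col 8: r2c8. So r2c8=1.
Step 9. [r6c6∈{3}] only 3 remains possible at r6c6 ⇒ r6c6=3.
Step 10. [r6c8∈{6}] r6c8 is down to just 6. So r6c8=6.
Step 11. [r4c2∈{5,6}] row 4 places 6 nowhere but r4c2 ⇒ r4c2=6.
Step 12. [r9c7∈{8}] nothing but 8 survives at r9c7 ⇒ r9c7=8.
Step 13. [r6c7∈{2}] only 2 remains possible at r6c7, so r6c7=2.
Step 14. [r9c4∈{4,9}] across row 9, 9 lands solely at r9c4 ⇒ r9c4=9.
Step 15. [r9c1∈{4,5,7}] across row 9, 4 lands solely at r9c1 ⇒ r9c1=4.
Step 16. [r5c1∈{2,5,8}] r5c1 is the only open cell in col 1 admitting 5 ⇒ r5c1=5.
Step 17. [r2c1∈{2,6,7}] 2 has one home in col 1: r2c1 ⇒ r2c1=2.
Step 18. [r6c1∈{8}] r6c1 is down to just 8. So r6c1=8.
Step 19. [r5c2∈{4}] r5c2 has the single candidate 4 ⇒ r5c2=4.
Step 20. [r8c1∈{7}] r8c1 is down to just 7. So r8c1=7.
Step 21. [r3c2∈{5}] r3c2 is down to just 5. So r3c2=5.
Step 22. [r7c2∈{1}] only 1 remains possible at r7c2. So r7c2=1.
Step 23. [r7c9∈{9}] r7c9's peers cover all but 9 ⇒ r7c9=9.
Step 24. [r2c5∈{4,6}] in row 2, 4 fits only at r2c5, so r2c5=4.
Step 25. [r5c6∈{7}] nothing but 7 survives at r5c6. So r5c6=7.
Step 26. [r3c5∈{6}] r3c5's peers cover all but 6. So r3c5=6.
Step 27. [r7c6∈{2,5}] in row 7, 2 fits only at r7c6. So r7c6=2.
Step 28. [r6c4∈{1}] r6c4's peers cover all but 1, so r6c4=1.
Step 29. [r3c9∈{2}] nothing but 2 survives at r3c9. So r3c9=2.
Step 30. [r8c3∈{9}] r8c3 has the single candidate 9 ⇒ r8c3=9.
Step 31. [r4c8∈{5}] nothing but 5 survives at r4c8 ⇒ r4c8=5.
Step 32. [r2c9∈{6}] r2c9's peers cover all but 6. So r2c9=6.
Step 33. [r1c6∈{8}] r1c6's peers cover all but 8, so r1c6=8.
Step 34. [r9c8∈{7}] r9c8's peers cover all but 7, so r9c8=7.
Step 35. [r5c9∈{8}] only 8 remains possible at r5c9, so r5c9=8.
Step 36. [r5c4∈{6}] r5c4's peers cover all but 6, so r5c4=6.
Step 37. [r8c4∈{4}] r8c4 has the single candidate 4 ⇒ r8c4=4.
Step 38. [r3c3∈{4}] only 4 remains possible at r3c3 ⇒ r3c3=4.
Step 39. [r5c3∈{2}] r5c3 has the single candidate 2. So r5c3=2.
Step 40. [r2c2∈{7}] only 7 remains possible at r2c2. So r2c2=7.
Step 41. [r1c3∈{1}] only 1 remains possible at r1c3 ⇒ r1c3=1.
Step 42. [r1c1∈{6}] r1c1 has the single candidate 6, so r1c1=6.
Step 43. [r8c2∈{8}] nothing but 8 survives at r8c2. So r8c2=8.
Step 44. [r2c7∈{3}] r2c7 is down to just 3, so r2c7=3.
Step 45. [r7c3∈{5}] r7c3 has the single candidate 5, so r7c3=5.
Step 46. [r9c6∈{5}] r9c6 has the single candidate 5, so r9c6=5.
Step 47. [r8c9∈{1}] r8c9 has the single candidate 1 ⇒ r8c9=1.
Step 48. [r5c8∈{3}] r5c8's peers cover all but 3, so r5c8=3.
Step 49. [r1c4∈{7}] nothing but 7 survives at r1c4 ⇒ r1c4=7.
Step 50. [r6c9∈{4}] r6c9 has the single candidate 4, so r6c9=4.

Answer: 6 3 1 7 2 8 4 9 5 / 2 7 8 5 4 9 3 1 6 / 9 5 4 3 6 1 7 8 2 / 1 6 3 2 8 4 9 5 7 / 5 4 2 6 9 7 1 3 8 / 8 9 7 1 5 3 2 6 4 / 3 1 5 8 7 2 6 4 9 / 7 8 9 4 3 6 5 2 1 / 4 2 6 9 1 5 8 7 3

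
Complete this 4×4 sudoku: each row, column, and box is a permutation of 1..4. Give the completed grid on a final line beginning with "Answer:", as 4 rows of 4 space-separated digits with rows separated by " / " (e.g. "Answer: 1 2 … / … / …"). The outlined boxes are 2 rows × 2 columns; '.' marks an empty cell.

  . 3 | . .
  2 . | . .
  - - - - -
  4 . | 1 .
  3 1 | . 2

Step 1. [r2c4∈{1,3,4}] 1 has one home in row 2: r2c4, so r2c4=1.
Step 2. [r1c4∈{4}] r1c4 has the single candidate 4, so r1c4=4.
Step 3. [r1c1∈{1}] only 1 remains possible at r1c1. So r1c1=1.
Step 4. [r3c2∈{2}] r3c2's peers cover all but 2 ⇒ r3c2=2.
Step 5. [r2c2∈{4}] nothing but 4 survives at r2c2. So r2c2=4.
Step 6. [r2c3∈{3}] r2c3's peers cover all but 3 ⇒ r2c3=3.
Step 7. [r4c3∈{4}] r4c3 is down to just 4 ⇒ r4c3=4.
Step 8. [r1c3∈{2}] r1c3 is down to just 2 ⇒ r1c3=2.
Step 9. [r3c4∈{3}] nothing but 3 survives at r3c4 ⇒ r3c4=3.

Answer: 1 3 2 4 / 2 4 3 1 / 4 2 1 3 / 3 1 4 2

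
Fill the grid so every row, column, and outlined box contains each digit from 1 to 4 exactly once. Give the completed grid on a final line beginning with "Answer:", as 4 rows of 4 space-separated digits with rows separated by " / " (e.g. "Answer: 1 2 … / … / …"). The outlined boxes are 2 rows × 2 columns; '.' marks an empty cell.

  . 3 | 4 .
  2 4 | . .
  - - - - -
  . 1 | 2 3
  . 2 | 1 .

Step 1. [r1c4∈{1,2}] r1c4 is the only open cell in row 1 admitting 2, so r1c4=2.
Step 2. [r4c1∈{3,4}] across row 4, 3 lands solely at r4c1 ⇒ r4c1=3.
Step 3. [r3c1∈{4}] only 4 remains possible at r3c1, so r3c1=4.
Step 4. [r1c1∈{1}] nothing but 1 survives at r1c1. So r1c1=1.
Step 5. [r2c3∈{3}] r2c3 is down to just 3 ⇒ r2c3=3.
Step 6. [r4c4∈{4}] only 4 remains possible at r4c4. So r4c4=4.
Step 7. [r2c4∈{1}] nothing but 1 survives at r2c4, so r2c4=1.

Answer: 1 3 4 2 / 2 4 3 1 / 4 1 2 3 / 3 2 1 4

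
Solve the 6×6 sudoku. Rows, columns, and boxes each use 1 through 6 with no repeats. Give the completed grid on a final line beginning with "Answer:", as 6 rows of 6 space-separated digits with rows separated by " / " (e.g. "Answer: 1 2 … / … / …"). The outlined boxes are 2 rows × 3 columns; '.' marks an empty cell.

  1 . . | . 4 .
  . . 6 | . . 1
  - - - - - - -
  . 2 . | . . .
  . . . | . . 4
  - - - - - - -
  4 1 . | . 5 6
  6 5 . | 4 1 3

Step 1. [r1c6∈{2,5}] r1c6 is the only open cell in col 6 admitting 2, so r1c6=2.
Step 2. [r2c5∈{3}] r2c5 has the single candidate 3. So r2c5=3.
Step 3. [r3c6∈{5}] r3c6 is down to just 5 ⇒ r3c6=5.
Step 4. [r3c1∈{3}] r3c1 is down to just 3 ⇒ r3c1=3.
Step 5. [r1c4∈{5,6}] 6 has one home in row 1: r1c4, so r1c4=6.
Step 6. [r1c3∈{3,5}] 5 has one home in row 1: r1c3, so r1c3=5.
Step 7. [r3c4∈{1}] r3c4's peers cover all but 1. So r3c4=1.
Step 8. [r4c5∈{2,6}] 2 has one home in col 5: r4c5, so r4c5=2.
Step 9. [r5c4∈{2}] r5c4 is down to just 2. So r5c4=2.
Step 10. [r4c1∈{5}] only 5 remains possible at r4c1. So r4c1=5.
Step 11. [r2c4∈{5}] r2c4 is down to just 5, so r2c4=5.
Step 12. [r3c3∈{4}] r3c3 is down to just 4 ⇒ r3c3=4.
Step 13. [r2c2∈{4}] r2c2 has the single candidate 4 ⇒ r2c2=4.
Step 14. [r4c2∈{6}] r4c2 is down to just 6 ⇒ r4c2=6.
Step 15. [r2c1∈{2}] only 2 remains possible at r2c1 ⇒ r2c1=2.
Step 16. [r1c2∈{3}] r1c2's peers cover all but 3. So r1c2=3.
Step 17. [r6c3∈{2}] only 2 remains possible at r6c3, so r6c3=2.
Step 18. [r3c5∈{6}] nothing but 6 survives at r3c5. So r3c5=6.
Step 19. [r4c4∈{3}] nothing but 3 survives at r4c4, so r4c4=3.
Step 20. [r5c3∈{3}] r5c3's peers cover all but 3 ⇒ r5c3=3.
Step 21. [r4c3∈{1}] only 1 remains possible at r4c3 ⇒ r4c3=1.

Answer: 1 3 5 6 4 2 / 2 4 6 5 3 1 / 3 2 4 1 6 5 / 5 6 1 3 2 4 / 4 1 3 2 5 6 / 6 5 2 4 1 3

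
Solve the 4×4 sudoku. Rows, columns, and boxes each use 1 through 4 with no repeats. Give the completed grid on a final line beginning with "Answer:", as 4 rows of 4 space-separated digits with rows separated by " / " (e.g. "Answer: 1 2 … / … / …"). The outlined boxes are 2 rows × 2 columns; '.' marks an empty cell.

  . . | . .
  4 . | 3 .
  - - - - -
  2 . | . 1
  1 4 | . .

Step 1. [r2c4∈{2}] only 2 remains possible at r2c4, so r2c4=2.
Step 2. [r1c3∈{1,4}] across col 3, 1 lands solely at r1c3 ⇒ r1c3=1.
Step 3. [r3c2∈{3}] r3c2 has the single candidate 3, so r3c2=3.
Step 4. [r3c3∈{4}] r3c3 has the single candidate 4, so r3c3=4.
Step 5. [r1c1∈{3}] r1c1's peers cover all but 3 ⇒ r1c1=3.
Step 6. [r1c2∈{2}] only 2 remains possible at r1c2. So r1c2=2.
Step 7. [r2c2∈{1}] nothing but 1 survives at r2c2. So r2c2=1.
Step 8. [r4c4∈{3}] nothing but 3 survives at r4c4 ⇒ r4c4=3.
Step 9. [r1c4∈{4}] r1c4 is down to just 4, so r1c4=4.
Step 10. [r4c3∈{2}] nothing but 2 survives at r4c3 ⇒ r4c3=2.

Answer: 3 2 1 4 / 4 1 3 2 / 2 3 4 1 / 1 4 2 3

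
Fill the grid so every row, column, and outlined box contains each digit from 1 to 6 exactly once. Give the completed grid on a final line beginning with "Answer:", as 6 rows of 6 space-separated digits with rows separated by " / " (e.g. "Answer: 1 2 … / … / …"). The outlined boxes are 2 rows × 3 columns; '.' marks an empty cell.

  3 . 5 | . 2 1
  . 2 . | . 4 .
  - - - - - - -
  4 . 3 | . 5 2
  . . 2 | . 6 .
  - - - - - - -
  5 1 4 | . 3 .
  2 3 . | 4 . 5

Step 1. [r2c1∈{1,6}] across col 1, 6 lands solely at r2c1. So r2c1=6.
Step 2. [r2c6∈{3}] r2c6's peers cover all but 3 ⇒ r2c6=3.
Step 3. [r1c4∈{6}] only 6 remains possible at r1c4 ⇒ r1c4=6.
Step 4. [r3c4∈{1}] r3c4 is down to just 1 ⇒ r3c4=1.
Step 5. [r1c2∈{4}] r1c2's peers cover all but 4 ⇒ r1c2=4.
Step 6. [r5c6∈{6}] r5c6 is down to just 6 ⇒ r5c6=6.
Step 7. [r4c6∈{4}] nothing but 4 survives at r4c6. So r4c6=4.
Step 8. [r4c1∈{1}] r4c1 is down to just 1, so r4c1=1.
Step 9. [r3c2∈{6}] only 6 remains possible at r3c2. So r3c2=6.
Step 10. [r4c4∈{3}] nothing but 3 survives at r4c4, so r4c4=3.
Step 11. [r2c3∈{1}] r2c3 is down to just 1, so r2c3=1.
Step 12. [r6c3∈{6}] r6c3 has the single candidate 6 ⇒ r6c3=6.
Step 13. [r2c4∈{5}] r2c4's peers cover all but 5 ⇒ r2c4=5.
Step 14. [r4c2∈{5}] nothing but 5 survives at r4c2 ⇒ r4c2=5.
Step 15. [r5c4∈{2}] only 2 remains possible at r5c4, so r5c4=2.
Step 16. [r6c5∈{1}] nothing but 1 survives at r6c5. So r6c5=1.

Answer: 3 4 5 6 2 1 / 6 2 1 5 4 3 / 4 6 3 1 5 2 / 1 5 2 3 6 4 / 5 1 4 2 3 6 / 2 3 6 4 1 5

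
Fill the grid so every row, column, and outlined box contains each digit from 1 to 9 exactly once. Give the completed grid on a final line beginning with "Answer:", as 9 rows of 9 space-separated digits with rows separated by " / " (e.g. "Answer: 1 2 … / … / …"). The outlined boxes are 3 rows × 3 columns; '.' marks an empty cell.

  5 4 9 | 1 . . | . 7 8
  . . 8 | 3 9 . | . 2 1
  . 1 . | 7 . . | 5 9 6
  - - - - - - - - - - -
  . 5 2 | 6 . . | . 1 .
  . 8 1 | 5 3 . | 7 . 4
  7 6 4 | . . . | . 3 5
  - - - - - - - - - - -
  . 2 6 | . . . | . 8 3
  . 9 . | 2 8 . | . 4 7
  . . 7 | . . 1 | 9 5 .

Step 1. [r9c4∈{4}] r9c4's peers cover all but 4. So r9c4=4.
Step 2. [r5c6∈{2,9}] across row 5, 2 lands solely at r5c6 ⇒ r5c6=2.
Step 3. [r2c6∈{4,5,6}] in row 2, 5 fits only at r2c6 ⇒ r2c6=5.
Step 4. [r4c1∈{3,9}] across row 4, 3 lands solely at r4c1 ⇒ r4c1=3.
Step 5. [r6c4∈{8,9}] in col 4, 8 fits only at r6c4 ⇒ r6c4=8.
Step 6. [r8c6∈{3,6}] col 6 places 3 nowhere but r8c6, so r8c6=3.
Step 7. [r1c5∈{2,6}] in row 1, 2 fits only at r1c5. So r1c5=2.
Step 8. [r7c7∈{1}] only 1 remains possible at r7c7, so r7c7=1.
Step 9. [r3c5∈{4}] r3c5 is down to just 4, so r3c5=4.
Step 10. [r4c6∈{4,7,9}] in row 4, 4 fits only at r4c6 ⇒ r4c6=4.
Step 11. [r7c6∈{7,9}] r7c6 is the only open cell in col 6 admitting 7. So r7c6=7.
Step 12. [r9c2∈{3}] r9c2 is down to just 3, so r9c2=3.
Step 13. [r6c5∈{1}] r6c5's peers cover all but 1 ⇒ r6c5=1.
Step 14. [r3c1∈{2}] r3c1's peers cover all but 2, so r3c1=2.
Step 15. [r9c9∈{2}] r9c9's peers cover all but 2. So r9c9=2.
Step 16. [r6c6∈{9}] only 9 remains possible at r6c6 ⇒ r6c6=9.
Step 17. [r2c1∈{6}] r2c1 is down to just 6, so r2c1=6.
Step 18. [r3c3∈{3}] r3c3's peers cover all but 3. So r3c3=3.
Step 19. [r4c5∈{7}] r4c5's peers cover all but 7. So r4c5=7.
Step 20. [r2c2∈{7}] r2c2 has the single candidate 7, so r2c2=7.
Step 21. [r5c1∈{9}] r5c1 is down to just 9. So r5c1=9.
Step 22. [r4c7∈{8}] only 8 remains possible at r4c7 ⇒ r4c7=8.
Step 23. [r1c7∈{3}] r1c7's peers cover all but 3 ⇒ r1c7=3.
Step 24. [r3c6∈{8}] only 8 remains possible at r3c6. So r3c6=8.
Step 25. [r7c5∈{5}] r7c5 has the single candidate 5. So r7c5=5.
Step 26. [r8c1∈{1}] r8c1 has the single candidate 1 ⇒ r8c1=1.
Step 27. [r8c3∈{5}] nothing but 5 survives at r8c3 ⇒ r8c3=5.
Step 28. [r1c6∈{6}] r1c6 is down to just 6. So r1c6=6.
Step 29. [r6c7∈{2}] nothing but 2 survives at r6c7, so r6c7=2.
Step 30. [r9c1∈{8}] nothing but 8 survives at r9c1. So r9c1=8.
Step 31. [r4c9∈{9}] only 9 remains possible at r4c9, so r4c9=9.
Step 32. [r7c1∈{4}] r7c1's peers cover all but 4, so r7c1=4.
Step 33. [r9c5∈{6}] r9c5 has the single candidate 6, so r9c5=6.
Step 34. [r8c7∈{6}] r8c7 has the single candidate 6. So r8c7=6.
Step 35. [r7c4∈{9}] r7c4's peers cover all but 9 ⇒ r7c4=9.
Step 36. [r2c7∈{4}] only 4 remains possible at r2c7 ⇒ r2c7=4.
Step 37. [r5c8∈{6}] r5c8 has the single candidate 6. So r5c8=6.

Answer: 5 4 9 1 2 6 3 7 8 / 6 7 8 3 9 5 4 2 1 / 2 1 3 7 4 8 5 9 6 / 3 5 2 6 7 4 8 1 9 / 9 8 1 5 3 2 7 6 4 / 7 6 4 8 1 9 2 3 5 / 4 2 6 9 5 7 1 8 3 / 1 9 5 2 8 3 6 4 7 / 8 3 7 4 6 1 9 5 2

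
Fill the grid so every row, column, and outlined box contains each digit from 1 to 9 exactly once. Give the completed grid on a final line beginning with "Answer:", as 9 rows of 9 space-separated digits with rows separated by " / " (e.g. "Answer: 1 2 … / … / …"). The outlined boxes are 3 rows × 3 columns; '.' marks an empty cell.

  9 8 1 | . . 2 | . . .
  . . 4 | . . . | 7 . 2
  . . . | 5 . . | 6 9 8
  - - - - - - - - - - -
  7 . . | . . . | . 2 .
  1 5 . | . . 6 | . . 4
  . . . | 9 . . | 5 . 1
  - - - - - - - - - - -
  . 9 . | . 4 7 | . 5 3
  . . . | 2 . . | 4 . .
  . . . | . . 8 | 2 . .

Step 1. [r2c8∈{1,3}] in box 3, 1 fits only at r2c8 ⇒ r2c8=1.
Step 2. [r3c6∈{1,3,4}] r3c6 is the only open cell in row 3 admitting 4 ⇒ r3c6=4.
Step 3. [r6c6∈{3}] nothing but 3 survives at r6c6, so r6c6=3.
Step 4. [r1c7∈{3}] only 3 remains possible at r1c7, so r1c7=3.
Step 5. [r3c5∈{1,3,7}] row 3 places 1 nowhere but r3c5 ⇒ r3c5=1.
Step 6. [r2c1∈{3,5,6}] across row 2, 5 lands solely at r2c1 ⇒ r2c1=5.
Step 7. [r2c2∈{3,6}] in box 1, 6 fits only at r2c2, so r2c2=6.
Step 8. [r4c4∈{1,4,8}] across col 4, 4 lands solely at r4c4. So r4c4=4.
Step 9. [r4c2∈{3}] r4c2 is down to just 3 ⇒ r4c2=3.
Step 10. [r2c6∈{9}] nothing but 9 survives at r2c6, so r2c6=9.
Step 11. [r4c6∈{1,5}] in row 4, 1 fits only at r4c6. So r4c6=1.
Step 12. [r4c5∈{5,8}] r4c5 is the only open cell in row 4 admitting 5 ⇒ r4c5=5.
Step 13. [r9c3∈{3,5,6,7}] in row 9, 5 fits only at r9c3. So r9c3=5.
Step 14. [r7c7∈{1,8}] col 7 places 1 nowhere but r7c7 ⇒ r7c7=1.
Step 15. [r7c4∈{6}] r7c4's peers cover all but 6, so r7c4=6.
Step 16. [r8c8∈{6,7,8}] 8 has one home in box 9: r8c8. So r8c8=8.
Step 17. [r9c4∈{1,3}] across col 4, 1 lands solely at r9c4. So r9c4=1.
Step 18. [r1c4∈{7}] only 7 remains possible at r1c4 ⇒ r1c4=7.
Step 19. [r5c4∈{8}] r5c4 is down to just 8 ⇒ r5c4=8.
Step 20. [r5c7∈{9}] r5c7 is down to just 9. So r5c7=9.
Step 21. [r5c3∈{2}] r5c3 has the single candidate 2. So r5c3=2.
Step 22. [r4c9∈{6}] r4c9 has the single candidate 6 ⇒ r4c9=6.
Step 23. [r6c8∈{7}] r6c8's peers cover all but 7 ⇒ r6c8=7.
Step 24. [r7c3∈{8}] nothing but 8 survives at r7c3, so r7c3=8.
Step 25. [r6c2∈{4}] r6c2's peers cover all but 4 ⇒ r6c2=4.
Step 26. [r9c2∈{7}] nothing but 7 survives at r9c2, so r9c2=7.
Step 27. [r9c1∈{3,4,6}] across row 9, 4 lands solely at r9c1. So r9c1=4.
Step 28. [r9c5∈{3,9}] across row 9, 3 lands solely at r9c5. So r9c5=3.
Step 29. [r6c3∈{6}] nothing but 6 survives at r6c3, so r6c3=6.
Step 30. [r8c3∈{3}] r8c3 is down to just 3, so r8c3=3.
Step 31. [r8c5∈{9}] r8c5's peers cover all but 9, so r8c5=9.
Step 32. [r3c1∈{2,3}] r3c1 is the only open cell in row 3 admitting 3 ⇒ r3c1=3.
Step 33. [r8c9∈{7}] r8c9 is down to just 7 ⇒ r8c9=7.
Step 34. [r3c2∈{2}] r3c2 is down to just 2 ⇒ r3c2=2.
Step 35. [r9c9∈{9}] only 9 remains possible at r9c9 ⇒ r9c9=9.
Step 36. [r8c6∈{5}] nothing but 5 survives at r8c6 ⇒ r8c6=5.
Step 37. [r5c5∈{7}] r5c5's peers cover all but 7, so r5c5=7.
Step 38. [r2c4∈{3}] only 3 remains possible at r2c4 ⇒ r2c4=3.
Step 39. [r4c7∈{8}] r4c7 is down to just 8, so r4c7=8.
Step 40. [r8c2∈{1}] r8c2 is down to just 1. So r8c2=1.
Step 41. [r6c5∈{2}] r6c5 is down to just 2 ⇒ r6c5=2.
Step 42. [r1c9∈{5}] r1c9 is down to just 5, so r1c9=5.
Step 43. [r5c8∈{3}] only 3 remains possible at r5c8. So r5c8=3.
Step 44. [r2c5∈{8}] r2c5's peers cover all but 8. So r2c5=8.
Step 45. [r9c8∈{6}] only 6 remains possible at r9c8. So r9c8=6.
Step 46. [r7c1∈{2}] only 2 remains possible at r7c1. So r7c1=2.
Step 47. [r8c1∈{6}] r8c1 is down to just 6, so r8c1=6.
Step 48. [r4c3∈{9}] r4c3 has the single candidate 9 ⇒ r4c3=9.
Step 49. [r1c8∈{4}] r1c8's peers cover all but 4 ⇒ r1c8=4.
Step 50. [r6c1∈{8}] r6c1 has the single candidate 8. So r6c1=8.
Step 51. [r1c5∈{6}] r1c5 has the single candidate 6. So r1c5=6.
Step 52. [r3c3∈{7}] r3c3 is down to just 7. So r3c3=7.

Answer: 9 8 1 7 6 2 3 4 5 / 5 6 4 3 8 9 7 1 2 / 3 2 7 5 1 4 6 9 8 / 7 3 9 4 5 1 8 2 6 / 1 5 2 8 7 6 9 3 4 / 8 4 6 9 2 3 5 7 1 / 2 9 8 6 4 7 1 5 3 / 6 1 3 2 9 5 4 8 7 / 4 7 5 1 3 8 2 6 9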